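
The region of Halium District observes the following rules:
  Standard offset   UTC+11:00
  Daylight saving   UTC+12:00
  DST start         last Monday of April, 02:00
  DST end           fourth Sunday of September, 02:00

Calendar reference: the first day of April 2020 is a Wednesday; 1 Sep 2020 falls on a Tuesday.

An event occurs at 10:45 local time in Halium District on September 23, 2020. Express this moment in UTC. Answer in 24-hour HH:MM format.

1 April 2020 is a Wednesday, so Mondays fall on 6, 13, 20, 27; the last is April 27.
1 September 2020 is a Tuesday, so the first Sunday is September 6 and the fourth is September 27.
September 23, 2020 falls between 27 April and 27 September, so daylight saving is in effect and Halium District is at UTC+12:00.
10:45 local − 12h = 22:45 UTC (rolling into the previous day, 22 September 2020).

22:45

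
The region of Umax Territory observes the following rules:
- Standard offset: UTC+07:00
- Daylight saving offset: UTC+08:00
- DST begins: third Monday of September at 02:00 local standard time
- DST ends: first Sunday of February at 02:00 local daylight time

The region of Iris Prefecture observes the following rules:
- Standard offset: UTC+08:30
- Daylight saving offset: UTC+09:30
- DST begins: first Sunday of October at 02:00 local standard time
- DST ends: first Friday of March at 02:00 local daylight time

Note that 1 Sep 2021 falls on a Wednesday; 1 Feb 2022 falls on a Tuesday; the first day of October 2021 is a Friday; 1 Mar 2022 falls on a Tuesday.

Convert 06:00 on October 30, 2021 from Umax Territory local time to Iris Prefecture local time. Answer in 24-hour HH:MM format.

1 September 2021 is a Wednesday, so the first Monday is September 6 and the third is September 20.
1 February 2022 is a Tuesday, so the first Sunday is February 6.
October 30, 2021 lies within the daylight-saving period (20 September 2021 – 6 February 2022), so Umax Territory is on daylight time, UTC+08:00.
06:00 Umax Territory − 8h = 22:00 UTC (rolling into the previous day, 29 October 2021).
1 October 2021 is a Friday, so the first Sunday is October 3.
1 March 2022 is a Tuesday, so the first Friday is March 4.
At the standard offset (UTC+08:30), 22:00 UTC + 8h30m = 06:30 Iris Prefecture standard time (rolling into the next day, 30 October 2021).
Daylight saving runs 3 October 2021 – 4 March 2022; the standard-time date in Iris Prefecture, October 30, 2021, is inside that window, so Iris Prefecture is at UTC+09:30.
22:00 UTC + 9h30m = 07:30 Iris Prefecture (rolling into the next day, 30 October 2021).

07:30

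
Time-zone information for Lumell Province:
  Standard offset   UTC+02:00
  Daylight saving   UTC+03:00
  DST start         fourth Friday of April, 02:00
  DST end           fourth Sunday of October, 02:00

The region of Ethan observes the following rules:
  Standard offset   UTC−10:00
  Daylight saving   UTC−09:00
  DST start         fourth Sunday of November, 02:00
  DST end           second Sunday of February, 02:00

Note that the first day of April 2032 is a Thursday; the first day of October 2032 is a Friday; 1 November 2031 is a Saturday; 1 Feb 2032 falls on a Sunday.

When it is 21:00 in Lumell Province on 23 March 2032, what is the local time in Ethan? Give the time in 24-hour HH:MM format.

09:00

1 April 2032 is a Thursday, so the first Friday is April 2 and the fourth is April 23.
1 October 2032 is a Friday, so the first Sunday is October 3 and the fourth is October 24.
23 March 2032 does not fall between 23 April and 24 October, so daylight saving is not in effect and Lumell Province is at UTC+02:00.
21:00 Lumell Province − 2h = 19:00 UTC.
1 November 2031 is a Saturday, so the first Sunday is November 2 and the fourth is November 23.
1 February 2032 is a Sunday, so the first Sunday is February 1 and the second is February 8.
At the standard offset (UTC−10:00), 19:00 UTC − 10h = 09:00 Ethan standard time.
The standard-time date in Ethan, 23 March 2032, is outside the daylight-saving period (23 November 2031 – 8 February 2032), so Ethan is on standard time, UTC−10:00.
19:00 UTC − 10h = 09:00 Ethan.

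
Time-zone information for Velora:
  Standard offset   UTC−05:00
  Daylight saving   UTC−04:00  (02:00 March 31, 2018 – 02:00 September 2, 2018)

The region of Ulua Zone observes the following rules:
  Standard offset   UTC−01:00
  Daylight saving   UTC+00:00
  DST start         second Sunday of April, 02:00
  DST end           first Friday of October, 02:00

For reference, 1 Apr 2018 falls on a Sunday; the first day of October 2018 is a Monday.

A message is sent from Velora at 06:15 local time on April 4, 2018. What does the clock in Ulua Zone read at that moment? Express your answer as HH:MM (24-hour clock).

09:15

April 4, 2018 lies within the daylight-saving period (31 March – 2 September), so Velora is on daylight time, UTC−04:00.
06:15 Velora + 4h = 10:15 UTC.
1 April 2018 is a Sunday, so the first Sunday is April 1 and the second is April 8.
1 October 2018 is a Monday, so the first Friday is October 5.
At the standard offset (UTC−01:00), 10:15 UTC − 1h = 09:15 Ulua Zone standard time.
The standard-time date in Ulua Zone, April 4, 2018, does not fall between 8 April and 5 October, so daylight saving is not in effect and Ulua Zone is at UTC−01:00.
10:15 UTC − 1h = 09:15 Ulua Zone.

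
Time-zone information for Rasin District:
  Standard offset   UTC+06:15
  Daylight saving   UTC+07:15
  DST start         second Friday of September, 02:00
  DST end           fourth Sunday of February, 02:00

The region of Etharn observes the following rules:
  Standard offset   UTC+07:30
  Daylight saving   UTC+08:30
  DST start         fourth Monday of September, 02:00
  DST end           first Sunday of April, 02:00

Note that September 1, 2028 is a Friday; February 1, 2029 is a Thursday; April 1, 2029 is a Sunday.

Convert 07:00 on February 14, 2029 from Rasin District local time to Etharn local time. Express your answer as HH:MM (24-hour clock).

08:15

1 September 2028 is a Friday, so the first Friday is September 1 and the second is September 8.
1 February 2029 is a Thursday, so the first Sunday is February 4 and the fourth is February 25.
February 14, 2029 lies within the daylight-saving period (8 September 2028 – 25 February 2029), so Rasin District is on daylight time, UTC+07:15.
07:00 Rasin District − 7h15m = 23:45 UTC (rolling into the previous day, 13 February 2029).
1 September 2028 is a Friday, so the first Monday is September 4 and the fourth is September 25.
1 April 2029 is a Sunday, so the first Sunday is April 1.
At the standard offset (UTC+07:30), 23:45 UTC + 7h30m = 07:15 Etharn standard time (rolling into the next day, 14 February 2029).
Daylight saving runs 25 September 2028 – 1 April 2029; the standard-time date in Etharn, February 14, 2029, is inside that window, so Etharn is at UTC+08:30.
23:45 UTC + 8h30m = 08:15 Etharn (rolling into the next day, 14 February 2029).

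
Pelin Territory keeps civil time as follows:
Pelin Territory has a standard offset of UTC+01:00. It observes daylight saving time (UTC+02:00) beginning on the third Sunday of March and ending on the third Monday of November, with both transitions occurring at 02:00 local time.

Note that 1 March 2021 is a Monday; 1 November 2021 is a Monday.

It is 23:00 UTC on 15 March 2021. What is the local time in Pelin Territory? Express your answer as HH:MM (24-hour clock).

1 March 2021 is a Monday, so the first Sunday is March 7 and the third is March 21.
1 November 2021 is a Monday, so the first Monday is November 1 and the third is November 15.
At the standard offset (UTC+01:00), 23:00 UTC + 1h = 00:00 Pelin Territory standard time (rolling into the next day, 16 March 2021).
Daylight saving runs 21 March – 15 November; the standard-time date in Pelin Territory, 16 March 2021, is outside that window, so Pelin Territory is on standard time at UTC+01:00.
23:00 UTC + 1h = 00:00 local (rolling into the next day, 16 March 2021).

00:00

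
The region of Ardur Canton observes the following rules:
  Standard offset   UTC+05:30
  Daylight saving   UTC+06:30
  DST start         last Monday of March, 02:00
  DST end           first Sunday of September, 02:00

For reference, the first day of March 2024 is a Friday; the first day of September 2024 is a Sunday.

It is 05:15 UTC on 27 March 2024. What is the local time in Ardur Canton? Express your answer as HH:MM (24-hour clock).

11:45

1 March 2024 is a Friday, so Mondays fall on 4, 11, 18, 25; the last is March 25.
1 September 2024 is a Sunday, so the first Sunday is September 1.
At the standard offset (UTC+05:30), 05:15 UTC + 5h30m = 10:45 Ardur Canton standard time.
The standard-time date in Ardur Canton, 27 March 2024, falls between 25 March and 1 September, so daylight saving is in effect and Ardur Canton is at UTC+06:30.
05:15 UTC + 6h30m = 11:45 local.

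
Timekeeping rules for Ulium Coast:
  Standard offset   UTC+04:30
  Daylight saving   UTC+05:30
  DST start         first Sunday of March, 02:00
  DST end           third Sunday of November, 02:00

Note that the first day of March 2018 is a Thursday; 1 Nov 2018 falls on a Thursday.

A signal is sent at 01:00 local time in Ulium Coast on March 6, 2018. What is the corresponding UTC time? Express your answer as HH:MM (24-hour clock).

1 March 2018 is a Thursday, so the first Sunday is March 4.
1 November 2018 is a Thursday, so the first Sunday is November 4 and the third is November 18.
March 6, 2018 lies within the daylight-saving period (4 March – 18 November), so Ulium Coast is on daylight time, UTC+05:30.
01:00 local − 5h30m = 19:30 UTC (rolling into the previous day, 5 March 2018).

19:30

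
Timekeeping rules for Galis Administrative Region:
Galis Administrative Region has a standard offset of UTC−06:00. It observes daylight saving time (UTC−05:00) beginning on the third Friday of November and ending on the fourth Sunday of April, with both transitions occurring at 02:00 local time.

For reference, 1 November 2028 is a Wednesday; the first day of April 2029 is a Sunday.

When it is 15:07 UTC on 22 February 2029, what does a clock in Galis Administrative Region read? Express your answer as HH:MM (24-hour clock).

10:07

1 November 2028 is a Wednesday, so the first Friday is November 3 and the third is November 17.
1 April 2029 is a Sunday, so the first Sunday is April 1 and the fourth is April 22.
At the standard offset (UTC−06:00), 15:07 UTC − 6h = 09:07 Galis Administrative Region standard time.
Daylight saving runs 17 November 2028 – 22 April 2029; the standard-time date in Galis Administrative Region, 22 February 2029, is inside that window, so Galis Administrative Region is at UTC−05:00.
15:07 UTC − 5h = 10:07 local.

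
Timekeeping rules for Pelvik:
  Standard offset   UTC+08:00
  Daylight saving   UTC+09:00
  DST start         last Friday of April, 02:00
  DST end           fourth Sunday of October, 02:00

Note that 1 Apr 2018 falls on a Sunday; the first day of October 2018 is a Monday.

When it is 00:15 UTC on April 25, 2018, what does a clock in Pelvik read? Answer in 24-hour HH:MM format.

08:15

1 April 2018 is a Sunday, so Fridays fall on 6, 13, 20, 27; the last is April 27.
1 October 2018 is a Monday, so the first Sunday is October 7 and the fourth is October 28.
At the standard offset (UTC+08:00), 00:15 UTC + 8h = 08:15 Pelvik standard time.
The standard-time date in Pelvik, April 25, 2018, does not fall between 27 April and 28 October, so daylight saving is not in effect and Pelvik is at UTC+08:00.
00:15 UTC + 8h = 08:15 local.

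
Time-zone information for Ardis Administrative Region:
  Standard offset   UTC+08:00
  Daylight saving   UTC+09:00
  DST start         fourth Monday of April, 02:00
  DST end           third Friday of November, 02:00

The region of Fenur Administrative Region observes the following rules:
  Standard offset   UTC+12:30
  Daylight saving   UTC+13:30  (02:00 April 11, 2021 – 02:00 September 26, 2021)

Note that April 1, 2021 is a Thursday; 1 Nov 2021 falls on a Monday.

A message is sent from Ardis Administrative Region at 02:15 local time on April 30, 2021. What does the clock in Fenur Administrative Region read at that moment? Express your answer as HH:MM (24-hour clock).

06:45

1 April 2021 is a Thursday, so the first Monday is April 5 and the fourth is April 26.
1 November 2021 is a Monday, so the first Friday is November 5 and the third is November 19.
April 30, 2021 lies within the daylight-saving period (26 April – 19 November), so Ardis Administrative Region is on daylight time, UTC+09:00.
02:15 Ardis Administrative Region − 9h = 17:15 UTC (rolling into the previous day, 29 April 2021).
At the standard offset (UTC+12:30), 17:15 UTC + 12h30m = 05:45 Fenur Administrative Region standard time (rolling into the next day, 30 April 2021).
The standard-time date in Fenur Administrative Region, April 30, 2021, falls between 11 April and 26 September, so daylight saving is in effect and Fenur Administrative Region is at UTC+13:30.
17:15 UTC + 13h30m = 06:45 Fenur Administrative Region (rolling into the next day, 30 April 2021).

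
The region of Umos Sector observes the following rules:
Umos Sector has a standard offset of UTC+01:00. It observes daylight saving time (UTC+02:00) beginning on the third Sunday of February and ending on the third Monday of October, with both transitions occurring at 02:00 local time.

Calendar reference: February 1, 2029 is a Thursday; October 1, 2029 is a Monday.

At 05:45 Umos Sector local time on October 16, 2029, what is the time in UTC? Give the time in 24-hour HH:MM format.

04:45

1 February 2029 is a Thursday, so the first Sunday is February 4 and the third is February 18.
1 October 2029 is a Monday, so the first Monday is October 1 and the third is October 15.
Daylight saving runs 18 February – 15 October; October 16, 2029 is outside that window, so Umos Sector is on standard time at UTC+01:00.
05:45 local − 1h = 04:45 UTC.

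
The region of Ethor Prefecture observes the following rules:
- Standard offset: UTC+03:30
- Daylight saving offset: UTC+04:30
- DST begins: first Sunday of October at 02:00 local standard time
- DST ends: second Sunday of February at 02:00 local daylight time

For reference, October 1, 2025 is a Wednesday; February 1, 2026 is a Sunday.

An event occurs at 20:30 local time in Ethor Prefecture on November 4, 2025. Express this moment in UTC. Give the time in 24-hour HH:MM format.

16:00

1 October 2025 is a Wednesday, so the first Sunday is October 5.
1 February 2026 is a Sunday, so the first Sunday is February 1 and the second is February 8.
November 4, 2025 lies within the daylight-saving period (5 October 2025 – 8 February 2026), so Ethor Prefecture is on daylight time, UTC+04:30.
20:30 local − 4h30m = 16:00 UTC.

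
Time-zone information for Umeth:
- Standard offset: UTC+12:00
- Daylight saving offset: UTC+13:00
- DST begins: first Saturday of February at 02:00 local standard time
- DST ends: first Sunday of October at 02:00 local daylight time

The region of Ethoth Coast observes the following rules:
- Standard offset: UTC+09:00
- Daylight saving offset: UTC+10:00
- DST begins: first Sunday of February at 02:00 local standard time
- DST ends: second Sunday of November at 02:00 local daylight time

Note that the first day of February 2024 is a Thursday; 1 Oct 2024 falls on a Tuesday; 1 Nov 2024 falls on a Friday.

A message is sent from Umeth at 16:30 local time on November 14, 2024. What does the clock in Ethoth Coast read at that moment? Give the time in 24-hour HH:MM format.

13:30

1 February 2024 is a Thursday, so the first Saturday is February 3.
1 October 2024 is a Tuesday, so the first Sunday is October 6.
November 14, 2024 does not fall between 3 February and 6 October, so daylight saving is not in effect and Umeth is at UTC+12:00.
16:30 Umeth − 12h = 04:30 UTC.
1 February 2024 is a Thursday, so the first Sunday is February 4.
1 November 2024 is a Friday, so the first Sunday is November 3 and the second is November 10.
At the standard offset (UTC+09:00), 04:30 UTC + 9h = 13:30 Ethoth Coast standard time.
The standard-time date in Ethoth Coast, November 14, 2024, does not fall between 4 February and 10 November, so daylight saving is not in effect and Ethoth Coast is at UTC+09:00.
04:30 UTC + 9h = 13:30 Ethoth Coast.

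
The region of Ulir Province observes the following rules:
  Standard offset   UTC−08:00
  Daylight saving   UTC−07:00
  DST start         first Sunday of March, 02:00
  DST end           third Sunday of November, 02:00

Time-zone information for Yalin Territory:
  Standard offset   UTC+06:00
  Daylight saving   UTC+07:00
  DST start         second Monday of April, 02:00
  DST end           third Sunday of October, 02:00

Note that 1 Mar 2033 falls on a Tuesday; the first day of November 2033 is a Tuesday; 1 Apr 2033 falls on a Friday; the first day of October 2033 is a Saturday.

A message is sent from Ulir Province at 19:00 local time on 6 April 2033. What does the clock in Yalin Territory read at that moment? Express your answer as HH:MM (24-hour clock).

1 March 2033 is a Tuesday, so the first Sunday is March 6.
1 November 2033 is a Tuesday, so the first Sunday is November 6 and the third is November 20.
6 April 2033 lies within the daylight-saving period (6 March – 20 November), so Ulir Province is on daylight time, UTC−07:00.
19:00 Ulir Province + 7h = 02:00 UTC (rolling into the next day, 7 April 2033).
1 April 2033 is a Friday, so the first Monday is April 4 and the second is April 11.
1 October 2033 is a Saturday, so the first Sunday is October 2 and the third is October 16.
At the standard offset (UTC+06:00), 02:00 UTC + 6h = 08:00 Yalin Territory standard time.
The standard-time date in Yalin Territory, 7 April 2033, is outside the daylight-saving period (11 April – 16 October), so Yalin Territory is on standard time, UTC+06:00.
02:00 UTC + 6h = 08:00 Yalin Territory.

08:00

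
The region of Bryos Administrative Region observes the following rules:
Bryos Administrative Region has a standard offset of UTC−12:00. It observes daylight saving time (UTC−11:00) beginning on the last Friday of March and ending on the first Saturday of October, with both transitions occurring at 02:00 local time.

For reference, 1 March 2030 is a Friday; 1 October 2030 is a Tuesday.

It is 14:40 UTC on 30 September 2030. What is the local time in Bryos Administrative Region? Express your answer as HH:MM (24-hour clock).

03:40

1 March 2030 is a Friday, so Fridays fall on 1, 8, 15, 22, 29; the last is March 29.
1 October 2030 is a Tuesday, so the first Saturday is October 5.
At the standard offset (UTC−12:00), 14:40 UTC − 12h = 02:40 Bryos Administrative Region standard time.
The standard-time date in Bryos Administrative Region, 30 September 2030, falls between 29 March and 5 October, so daylight saving is in effect and Bryos Administrative Region is at UTC−11:00.
14:40 UTC − 11h = 03:40 local.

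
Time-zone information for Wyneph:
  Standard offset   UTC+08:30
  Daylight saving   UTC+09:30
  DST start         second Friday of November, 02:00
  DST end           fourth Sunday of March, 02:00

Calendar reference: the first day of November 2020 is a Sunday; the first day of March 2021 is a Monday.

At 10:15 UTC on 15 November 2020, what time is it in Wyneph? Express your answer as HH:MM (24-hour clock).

19:45

1 November 2020 is a Sunday, so the first Friday is November 6 and the second is November 13.
1 March 2021 is a Monday, so the first Sunday is March 7 and the fourth is March 28.
At the standard offset (UTC+08:30), 10:15 UTC + 8h30m = 18:45 Wyneph standard time.
The standard-time date in Wyneph, 15 November 2020, falls between 13 November 2020 and 28 March 2021, so daylight saving is in effect and Wyneph is at UTC+09:30.
10:15 UTC + 9h30m = 19:45 local.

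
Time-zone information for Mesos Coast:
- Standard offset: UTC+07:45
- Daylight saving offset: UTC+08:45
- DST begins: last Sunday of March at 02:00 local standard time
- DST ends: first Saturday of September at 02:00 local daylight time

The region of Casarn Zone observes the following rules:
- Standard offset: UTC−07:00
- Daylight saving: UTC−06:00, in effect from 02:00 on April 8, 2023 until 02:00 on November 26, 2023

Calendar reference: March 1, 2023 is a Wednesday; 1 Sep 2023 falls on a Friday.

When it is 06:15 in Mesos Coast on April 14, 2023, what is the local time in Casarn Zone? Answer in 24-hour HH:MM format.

15:30

1 March 2023 is a Wednesday, so Sundays fall on 5, 12, 19, 26; the last is March 26.
1 September 2023 is a Friday, so the first Saturday is September 2.
Daylight saving runs 26 March – 2 September; April 14, 2023 is inside that window, so Mesos Coast is at UTC+08:45.
06:15 Mesos Coast − 8h45m = 21:30 UTC (rolling into the previous day, 13 April 2023).
At the standard offset (UTC−07:00), 21:30 UTC − 7h = 14:30 Casarn Zone standard time.
Daylight saving runs 8 April – 26 November; the standard-time date in Casarn Zone, April 13, 2023, is inside that window, so Casarn Zone is at UTC−06:00.
21:30 UTC − 6h = 15:30 Casarn Zone.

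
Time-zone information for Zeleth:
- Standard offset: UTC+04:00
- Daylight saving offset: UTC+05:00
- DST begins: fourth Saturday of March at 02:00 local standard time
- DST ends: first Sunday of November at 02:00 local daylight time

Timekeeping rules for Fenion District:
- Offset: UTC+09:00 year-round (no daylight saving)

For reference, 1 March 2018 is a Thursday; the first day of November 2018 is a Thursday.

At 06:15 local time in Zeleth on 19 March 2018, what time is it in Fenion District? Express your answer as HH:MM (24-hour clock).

11:15

1 March 2018 is a Thursday, so the first Saturday is March 3 and the fourth is March 24.
1 November 2018 is a Thursday, so the first Sunday is November 4.
19 March 2018 does not fall between 24 March and 4 November, so daylight saving is not in effect and Zeleth is at UTC+04:00.
06:15 Zeleth − 4h = 02:15 UTC.
Fenion District has no daylight saving, so its offset is UTC+09:00 year-round.
02:15 UTC + 9h = 11:15 Fenion District.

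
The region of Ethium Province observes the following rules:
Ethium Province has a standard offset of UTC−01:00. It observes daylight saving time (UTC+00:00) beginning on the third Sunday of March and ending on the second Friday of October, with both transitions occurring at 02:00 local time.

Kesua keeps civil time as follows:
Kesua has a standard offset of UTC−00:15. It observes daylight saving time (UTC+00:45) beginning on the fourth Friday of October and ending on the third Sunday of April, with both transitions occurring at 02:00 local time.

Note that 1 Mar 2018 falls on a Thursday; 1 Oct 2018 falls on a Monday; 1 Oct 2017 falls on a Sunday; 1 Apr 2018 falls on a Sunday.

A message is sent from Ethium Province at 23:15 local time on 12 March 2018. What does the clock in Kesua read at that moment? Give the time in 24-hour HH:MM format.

1 March 2018 is a Thursday, so the first Sunday is March 4 and the third is March 18.
1 October 2018 is a Monday, so the first Friday is October 5 and the second is October 12.
12 March 2018 is outside the daylight-saving period (18 March – 12 October), so Ethium Province is on standard time, UTC−01:00.
23:15 Ethium Province + 1h = 00:15 UTC (rolling into the next day, 13 March 2018).
1 October 2017 is a Sunday, so the first Friday is October 6 and the fourth is October 27.
1 April 2018 is a Sunday, so the first Sunday is April 1 and the third is April 15.
At the standard offset (UTC−00:15), 00:15 UTC − 0h15m = 00:00 Kesua standard time.
Daylight saving runs 27 October 2017 – 15 April 2018; the standard-time date in Kesua, 13 March 2018, is inside that window, so Kesua is at UTC+00:45.
00:15 UTC + 0h45m = 01:00 Kesua.

01:00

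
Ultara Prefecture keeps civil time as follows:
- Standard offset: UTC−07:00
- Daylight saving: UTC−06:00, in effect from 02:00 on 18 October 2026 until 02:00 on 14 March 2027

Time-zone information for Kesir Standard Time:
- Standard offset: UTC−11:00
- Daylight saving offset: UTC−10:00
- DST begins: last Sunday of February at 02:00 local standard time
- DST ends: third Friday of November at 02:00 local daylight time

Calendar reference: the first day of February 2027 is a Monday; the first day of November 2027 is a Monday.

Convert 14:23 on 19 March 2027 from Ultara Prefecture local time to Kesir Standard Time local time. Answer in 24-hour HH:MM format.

11:23

19 March 2027 is outside the daylight-saving period (18 October 2026 – 14 March 2027), so Ultara Prefecture is on standard time, UTC−07:00.
14:23 Ultara Prefecture + 7h = 21:23 UTC.
1 February 2027 is a Monday, so Sundays fall on 7, 14, 21, 28; the last is February 28.
1 November 2027 is a Monday, so the first Friday is November 5 and the third is November 19.
At the standard offset (UTC−11:00), 21:23 UTC − 11h = 10:23 Kesir Standard Time standard time.
Daylight saving runs 28 February – 19 November; the standard-time date in Kesir Standard Time, 19 March 2027, is inside that window, so Kesir Standard Time is at UTC−10:00.
21:23 UTC − 10h = 11:23 Kesir Standard Time.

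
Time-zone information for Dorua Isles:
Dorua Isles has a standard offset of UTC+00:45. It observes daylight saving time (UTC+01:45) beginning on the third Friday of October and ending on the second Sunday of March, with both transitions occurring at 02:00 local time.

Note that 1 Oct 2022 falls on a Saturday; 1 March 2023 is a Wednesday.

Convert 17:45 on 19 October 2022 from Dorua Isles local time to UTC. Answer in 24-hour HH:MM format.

17:00

1 October 2022 is a Saturday, so the first Friday is October 7 and the third is October 21.
1 March 2023 is a Wednesday, so the first Sunday is March 5 and the second is March 12.
Daylight saving runs 21 October 2022 – 12 March 2023; 19 October 2022 is outside that window, so Dorua Isles is on standard time at UTC+00:45.
17:45 local − 0h45m = 17:00 UTC.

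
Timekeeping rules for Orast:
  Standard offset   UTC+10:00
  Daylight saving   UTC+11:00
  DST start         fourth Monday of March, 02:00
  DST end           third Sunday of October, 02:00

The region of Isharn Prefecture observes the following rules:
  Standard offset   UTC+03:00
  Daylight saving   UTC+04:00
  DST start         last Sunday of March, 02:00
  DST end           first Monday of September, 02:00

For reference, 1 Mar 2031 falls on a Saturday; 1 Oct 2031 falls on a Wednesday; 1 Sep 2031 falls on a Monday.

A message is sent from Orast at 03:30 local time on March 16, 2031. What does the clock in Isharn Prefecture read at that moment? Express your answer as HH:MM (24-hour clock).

1 March 2031 is a Saturday, so the first Monday is March 3 and the fourth is March 24.
1 October 2031 is a Wednesday, so the first Sunday is October 5 and the third is October 19.
March 16, 2031 does not fall between 24 March and 19 October, so daylight saving is not in effect and Orast is at UTC+10:00.
03:30 Orast − 10h = 17:30 UTC (rolling into the previous day, 15 March 2031).
1 March 2031 is a Saturday, so Sundays fall on 2, 9, 16, 23, 30; the last is March 30.
1 September 2031 is a Monday, so the first Monday is September 1.
At the standard offset (UTC+03:00), 17:30 UTC + 3h = 20:30 Isharn Prefecture standard time.
The standard-time date in Isharn Prefecture, March 15, 2031, is outside the daylight-saving period (30 March – 1 September), so Isharn Prefecture is on standard time, UTC+03:00.
17:30 UTC + 3h = 20:30 Isharn Prefecture.

20:30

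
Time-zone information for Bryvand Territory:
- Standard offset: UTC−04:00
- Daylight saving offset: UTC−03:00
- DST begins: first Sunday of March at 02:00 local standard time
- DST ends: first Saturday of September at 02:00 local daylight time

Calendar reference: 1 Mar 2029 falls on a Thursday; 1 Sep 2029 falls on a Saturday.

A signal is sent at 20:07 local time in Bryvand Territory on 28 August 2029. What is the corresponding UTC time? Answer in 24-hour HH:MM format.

1 March 2029 is a Thursday, so the first Sunday is March 4.
1 September 2029 is a Saturday, so the first Saturday is September 1.
Daylight saving runs 4 March – 1 September; 28 August 2029 is inside that window, so Bryvand Territory is at UTC−03:00.
20:07 local + 3h = 23:07 UTC.

23:07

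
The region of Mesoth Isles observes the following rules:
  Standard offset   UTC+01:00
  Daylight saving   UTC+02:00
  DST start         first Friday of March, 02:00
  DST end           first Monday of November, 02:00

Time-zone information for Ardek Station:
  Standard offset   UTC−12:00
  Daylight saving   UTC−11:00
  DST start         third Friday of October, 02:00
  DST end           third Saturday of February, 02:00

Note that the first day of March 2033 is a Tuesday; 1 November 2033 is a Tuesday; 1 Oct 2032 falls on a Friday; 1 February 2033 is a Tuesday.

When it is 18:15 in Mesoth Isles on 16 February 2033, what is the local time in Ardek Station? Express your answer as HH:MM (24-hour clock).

06:15

1 March 2033 is a Tuesday, so the first Friday is March 4.
1 November 2033 is a Tuesday, so the first Monday is November 7.
Daylight saving runs 4 March – 7 November; 16 February 2033 is outside that window, so Mesoth Isles is on standard time at UTC+01:00.
18:15 Mesoth Isles − 1h = 17:15 UTC.
1 October 2032 is a Friday, so the first Friday is October 1 and the third is October 15.
1 February 2033 is a Tuesday, so the first Saturday is February 5 and the third is February 19.
At the standard offset (UTC−12:00), 17:15 UTC − 12h = 05:15 Ardek Station standard time.
The standard-time date in Ardek Station, 16 February 2033, falls between 15 October 2032 and 19 February 2033, so daylight saving is in effect and Ardek Station is at UTC−11:00.
17:15 UTC − 11h = 06:15 Ardek Station.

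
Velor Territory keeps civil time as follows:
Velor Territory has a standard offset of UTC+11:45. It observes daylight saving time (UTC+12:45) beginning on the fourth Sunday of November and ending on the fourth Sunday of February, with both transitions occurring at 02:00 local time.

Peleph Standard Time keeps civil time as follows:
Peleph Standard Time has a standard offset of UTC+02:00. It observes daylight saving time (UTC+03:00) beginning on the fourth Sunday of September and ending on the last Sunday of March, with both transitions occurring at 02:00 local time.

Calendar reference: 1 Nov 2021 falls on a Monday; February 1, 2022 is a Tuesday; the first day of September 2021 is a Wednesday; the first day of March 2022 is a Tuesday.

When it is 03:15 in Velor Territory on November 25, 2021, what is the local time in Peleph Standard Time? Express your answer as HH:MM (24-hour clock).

1 November 2021 is a Monday, so the first Sunday is November 7 and the fourth is November 28.
1 February 2022 is a Tuesday, so the first Sunday is February 6 and the fourth is February 27.
Daylight saving runs 28 November 2021 – 27 February 2022; November 25, 2021 is outside that window, so Velor Territory is on standard time at UTC+11:45.
03:15 Velor Territory − 11h45m = 15:30 UTC (rolling into the previous day, 24 November 2021).
1 September 2021 is a Wednesday, so the first Sunday is September 5 and the fourth is September 26.
1 March 2022 is a Tuesday, so Sundays fall on 6, 13, 20, 27; the last is March 27.
At the standard offset (UTC+02:00), 15:30 UTC + 2h = 17:30 Peleph Standard Time standard time.
The standard-time date in Peleph Standard Time, November 24, 2021, lies within the daylight-saving period (26 September 2021 – 27 March 2022), so Peleph Standard Time is on daylight time, UTC+03:00.
15:30 UTC + 3h = 18:30 Peleph Standard Time.

18:30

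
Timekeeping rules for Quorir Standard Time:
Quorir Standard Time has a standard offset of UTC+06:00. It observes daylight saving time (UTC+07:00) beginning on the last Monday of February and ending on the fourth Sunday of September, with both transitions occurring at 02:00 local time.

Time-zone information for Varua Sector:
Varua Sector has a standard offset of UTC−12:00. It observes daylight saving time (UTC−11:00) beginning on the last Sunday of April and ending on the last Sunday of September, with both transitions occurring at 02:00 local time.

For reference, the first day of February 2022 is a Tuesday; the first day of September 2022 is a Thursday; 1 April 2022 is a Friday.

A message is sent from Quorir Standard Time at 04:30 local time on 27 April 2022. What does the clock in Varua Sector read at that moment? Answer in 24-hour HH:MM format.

1 February 2022 is a Tuesday, so Mondays fall on 7, 14, 21, 28; the last is February 28.
1 September 2022 is a Thursday, so the first Sunday is September 4 and the fourth is September 25.
27 April 2022 falls between 28 February and 25 September, so daylight saving is in effect and Quorir Standard Time is at UTC+07:00.
04:30 Quorir Standard Time − 7h = 21:30 UTC (rolling into the previous day, 26 April 2022).
1 April 2022 is a Friday, so Sundays fall on 3, 10, 17, 24; the last is April 24.
1 September 2022 is a Thursday, so Sundays fall on 4, 11, 18, 25; the last is September 25.
At the standard offset (UTC−12:00), 21:30 UTC − 12h = 09:30 Varua Sector standard time.
Daylight saving runs 24 April – 25 September; the standard-time date in Varua Sector, 26 April 2022, is inside that window, so Varua Sector is at UTC−11:00.
21:30 UTC − 11h = 10:30 Varua Sector.

10:30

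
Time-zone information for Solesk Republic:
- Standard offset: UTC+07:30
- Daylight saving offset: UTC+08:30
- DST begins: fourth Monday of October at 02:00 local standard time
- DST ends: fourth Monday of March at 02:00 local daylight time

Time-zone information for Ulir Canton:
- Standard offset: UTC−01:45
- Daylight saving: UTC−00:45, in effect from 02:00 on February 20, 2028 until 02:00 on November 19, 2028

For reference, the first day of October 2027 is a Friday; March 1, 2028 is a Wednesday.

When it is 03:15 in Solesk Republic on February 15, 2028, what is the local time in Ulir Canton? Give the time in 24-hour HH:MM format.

17:00

1 October 2027 is a Friday, so the first Monday is October 4 and the fourth is October 25.
1 March 2028 is a Wednesday, so the first Monday is March 6 and the fourth is March 27.
Daylight saving runs 25 October 2027 – 27 March 2028; February 15, 2028 is inside that window, so Solesk Republic is at UTC+08:30.
03:15 Solesk Republic − 8h30m = 18:45 UTC (rolling into the previous day, 14 February 2028).
At the standard offset (UTC−01:45), 18:45 UTC − 1h45m = 17:00 Ulir Canton standard time.
Daylight saving runs 20 February – 19 November; the standard-time date in Ulir Canton, February 14, 2028, is outside that window, so Ulir Canton is on standard time at UTC−01:45.
18:45 UTC − 1h45m = 17:00 Ulir Canton.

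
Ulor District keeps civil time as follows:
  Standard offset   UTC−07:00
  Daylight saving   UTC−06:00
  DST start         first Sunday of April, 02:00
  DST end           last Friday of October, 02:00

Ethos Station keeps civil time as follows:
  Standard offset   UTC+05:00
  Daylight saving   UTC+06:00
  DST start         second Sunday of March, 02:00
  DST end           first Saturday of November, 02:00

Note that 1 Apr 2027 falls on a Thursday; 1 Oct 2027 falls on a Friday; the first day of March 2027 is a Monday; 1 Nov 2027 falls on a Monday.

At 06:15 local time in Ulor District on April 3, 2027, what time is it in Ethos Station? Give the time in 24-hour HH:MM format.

19:15

1 April 2027 is a Thursday, so the first Sunday is April 4.
1 October 2027 is a Friday, so Fridays fall on 1, 8, 15, 22, 29; the last is October 29.
April 3, 2027 is outside the daylight-saving period (4 April – 29 October), so Ulor District is on standard time, UTC−07:00.
06:15 Ulor District + 7h = 13:15 UTC.
1 March 2027 is a Monday, so the first Sunday is March 7 and the second is March 14.
1 November 2027 is a Monday, so the first Saturday is November 6.
At the standard offset (UTC+05:00), 13:15 UTC + 5h = 18:15 Ethos Station standard time.
Daylight saving runs 14 March – 6 November; the standard-time date in Ethos Station, April 3, 2027, is inside that window, so Ethos Station is at UTC+06:00.
13:15 UTC + 6h = 19:15 Ethos Station.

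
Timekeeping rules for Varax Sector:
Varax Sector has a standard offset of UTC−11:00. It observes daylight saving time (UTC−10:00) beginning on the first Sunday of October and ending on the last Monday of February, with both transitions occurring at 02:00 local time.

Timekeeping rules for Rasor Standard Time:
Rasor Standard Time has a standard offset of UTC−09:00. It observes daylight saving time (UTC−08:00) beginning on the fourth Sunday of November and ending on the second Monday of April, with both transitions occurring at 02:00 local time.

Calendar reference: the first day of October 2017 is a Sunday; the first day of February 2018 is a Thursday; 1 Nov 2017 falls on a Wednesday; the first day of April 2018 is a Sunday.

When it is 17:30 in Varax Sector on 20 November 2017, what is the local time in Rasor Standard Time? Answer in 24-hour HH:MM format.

18:30

1 October 2017 is a Sunday, so the first Sunday is October 1.
1 February 2018 is a Thursday, so Mondays fall on 5, 12, 19, 26; the last is February 26.
20 November 2017 lies within the daylight-saving period (1 October 2017 – 26 February 2018), so Varax Sector is on daylight time, UTC−10:00.
17:30 Varax Sector + 10h = 03:30 UTC (rolling into the next day, 21 November 2017).
1 November 2017 is a Wednesday, so the first Sunday is November 5 and the fourth is November 26.
1 April 2018 is a Sunday, so the first Monday is April 2 and the second is April 9.
At the standard offset (UTC−09:00), 03:30 UTC − 9h = 18:30 Rasor Standard Time standard time (rolling into the previous day, 20 November 2017).
Daylight saving runs 26 November 2017 – 9 April 2018; the standard-time date in Rasor Standard Time, 20 November 2017, is outside that window, so Rasor Standard Time is on standard time at UTC−09:00.
03:30 UTC − 9h = 18:30 Rasor Standard Time (rolling into the previous day, 20 November 2017).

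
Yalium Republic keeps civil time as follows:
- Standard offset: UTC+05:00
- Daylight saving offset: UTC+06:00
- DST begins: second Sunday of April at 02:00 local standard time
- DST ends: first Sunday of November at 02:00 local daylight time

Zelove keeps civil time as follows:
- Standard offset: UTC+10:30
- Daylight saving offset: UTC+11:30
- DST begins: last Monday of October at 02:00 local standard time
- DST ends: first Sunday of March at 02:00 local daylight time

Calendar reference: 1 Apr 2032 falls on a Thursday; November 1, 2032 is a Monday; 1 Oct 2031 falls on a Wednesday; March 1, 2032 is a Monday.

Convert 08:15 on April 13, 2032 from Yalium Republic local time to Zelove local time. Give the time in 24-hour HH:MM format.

1 April 2032 is a Thursday, so the first Sunday is April 4 and the second is April 11.
1 November 2032 is a Monday, so the first Sunday is November 7.
April 13, 2032 lies within the daylight-saving period (11 April – 7 November), so Yalium Republic is on daylight time, UTC+06:00.
08:15 Yalium Republic − 6h = 02:15 UTC.
1 October 2031 is a Wednesday, so Mondays fall on 6, 13, 20, 27; the last is October 27.
1 March 2032 is a Monday, so the first Sunday is March 7.
At the standard offset (UTC+10:30), 02:15 UTC + 10h30m = 12:45 Zelove standard time.
The standard-time date in Zelove, April 13, 2032, does not fall between 27 October 2031 and 7 March 2032, so daylight saving is not in effect and Zelove is at UTC+10:30.
02:15 UTC + 10h30m = 12:45 Zelove.

12:45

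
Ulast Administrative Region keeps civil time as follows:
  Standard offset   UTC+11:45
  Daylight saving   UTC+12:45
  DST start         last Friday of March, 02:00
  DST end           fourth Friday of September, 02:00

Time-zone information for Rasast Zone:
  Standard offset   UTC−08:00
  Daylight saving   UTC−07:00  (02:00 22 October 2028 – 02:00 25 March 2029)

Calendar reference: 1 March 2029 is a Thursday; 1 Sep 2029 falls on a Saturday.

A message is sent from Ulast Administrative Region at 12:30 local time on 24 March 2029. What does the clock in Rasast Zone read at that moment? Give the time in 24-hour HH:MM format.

1 March 2029 is a Thursday, so Fridays fall on 2, 9, 16, 23, 30; the last is March 30.
1 September 2029 is a Saturday, so the first Friday is September 7 and the fourth is September 28.
24 March 2029 is outside the daylight-saving period (30 March – 28 September), so Ulast Administrative Region is on standard time, UTC+11:45.
12:30 Ulast Administrative Region − 11h45m = 00:45 UTC.
At the standard offset (UTC−08:00), 00:45 UTC − 8h = 16:45 Rasast Zone standard time (rolling into the previous day, 23 March 2029).
The standard-time date in Rasast Zone, 23 March 2029, falls between 22 October 2028 and 25 March 2029, so daylight saving is in effect and Rasast Zone is at UTC−07:00.
00:45 UTC − 7h = 17:45 Rasast Zone (rolling into the previous day, 23 March 2029).

17:45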